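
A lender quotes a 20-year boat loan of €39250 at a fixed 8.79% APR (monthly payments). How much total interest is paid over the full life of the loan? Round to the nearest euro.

Monthly rate = 8.79%/12 = 0.0073250; payment = 39,250 × 0.0073250 / (1 − (1+0.0073250)^−240) = €347.86.
Total paid = 240 × €347.86 = €83,486.40; interest = €83,486.40 − €39,250 = €44,236.40.

€44,236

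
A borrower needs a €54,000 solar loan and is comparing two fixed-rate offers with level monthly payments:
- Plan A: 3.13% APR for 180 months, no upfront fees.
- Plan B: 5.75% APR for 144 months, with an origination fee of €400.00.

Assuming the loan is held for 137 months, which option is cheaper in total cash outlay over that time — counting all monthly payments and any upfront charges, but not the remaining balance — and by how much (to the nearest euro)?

Plan A: at 3.13% the monthly rate is 0.0026083, so the payment is 54,000 × 0.0026083 / (1 − 1.0026083^−180) = €376.30.
Plan B: monthly rate = 5.75%/12 = 0.0047917; payment = 54,000 × 0.0047917 / (1 − (1+0.0047917)^−144) = €520.00.
Over 137 months: Plan A costs 137 × €376.30 = €51,553.10; Plan B costs 137 × €520.00 + €400.00 = €71,640.00.
Plan A is cheaper by €71,640.00 − €51,553.10 = €20,086.90.

Plan A by €20,087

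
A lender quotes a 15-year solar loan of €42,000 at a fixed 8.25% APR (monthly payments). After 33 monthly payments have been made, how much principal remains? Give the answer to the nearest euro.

With monthly rate i = 8.25%/12 = 0.0068750, the balance after k of n payments is P · [(1+i)^n − (1+i)^k] / [(1+i)^n − 1].
(1+0.0068750)^180 = 3.43241979 and (1+0.0068750)^33 = 1.25369937, so the balance is 42,000 × (3.43241979 − 1.25369937) / (3.43241979 − 1) = €37,619.43.

€37,619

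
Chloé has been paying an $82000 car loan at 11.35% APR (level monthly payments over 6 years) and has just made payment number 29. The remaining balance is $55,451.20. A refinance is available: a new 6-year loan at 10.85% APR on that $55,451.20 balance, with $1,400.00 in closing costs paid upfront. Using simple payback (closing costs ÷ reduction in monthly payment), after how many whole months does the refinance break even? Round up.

Current payment = 82,000 × 11.35%/12 / (1 − (1+0.0094583)^−72) = $1,575.53.
Refinanced payment = 55,451.20 × 0.0090417 / (1 − (1+0.0090417)^−72) = $1,051.21.
Monthly savings = $1,575.53 − $1,051.21 = $524.32.
Break-even = $1,400.00 / $524.32 = 2.67 → 3 months.

3 months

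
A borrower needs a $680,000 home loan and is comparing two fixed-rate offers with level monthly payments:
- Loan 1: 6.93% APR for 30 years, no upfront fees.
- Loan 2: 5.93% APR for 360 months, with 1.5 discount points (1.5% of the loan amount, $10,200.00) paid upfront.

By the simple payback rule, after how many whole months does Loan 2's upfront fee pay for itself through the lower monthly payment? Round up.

23 months

Loan 1: at 6.93% the monthly rate is 0.0057750, so the payment is 680,000 × 0.0057750 / (1 − 1.0057750^−360) = $4,492.13.
Loan 2: at 5.93% the monthly rate is 0.0049417, so the payment is 680,000 × 0.0049417 / (1 − 1.0049417^−360) = $4,046.39.
Monthly savings = $4,492.13 − $4,046.39 = $445.74.
Break-even = $10,200.00 / $445.74 = 22.88 → 23 months.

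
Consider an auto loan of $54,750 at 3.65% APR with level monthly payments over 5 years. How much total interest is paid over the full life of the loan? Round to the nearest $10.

$5,230

Monthly rate = 3.65%/12 = 0.0030417; payment = 54,750 × 0.0030417 / (1 − (1+0.0030417)^−60) = $999.68.
Total paid = 60 × $999.68 = $59,980.80; interest = $59,980.80 − $54,750 = $5,230.80.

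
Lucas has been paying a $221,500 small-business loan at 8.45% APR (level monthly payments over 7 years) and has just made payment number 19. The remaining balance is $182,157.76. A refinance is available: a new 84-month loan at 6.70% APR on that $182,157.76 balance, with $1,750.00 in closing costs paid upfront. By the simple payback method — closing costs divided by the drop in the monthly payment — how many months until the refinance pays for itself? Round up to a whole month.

3 months

Current payment = 221,500 × 8.45%/12 / (1 − (1+0.0070417)^−84) = $3,502.21.
Refinanced payment = 182,157.76 × 0.0055833 / (1 − (1+0.0055833)^−84) = $2,722.61.
Monthly savings = $3,502.21 − $2,722.61 = $779.60.
Break-even = $1,750.00 / $779.60 = 2.24 → 3 months.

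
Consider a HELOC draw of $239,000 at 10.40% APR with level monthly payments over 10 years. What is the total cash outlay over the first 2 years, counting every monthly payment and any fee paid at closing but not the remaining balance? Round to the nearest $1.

$77,078

At 10.40% the monthly rate is 0.0086667, so the payment is 239,000 × 0.0086667 / (1 − 1.0086667^−120) = $3,211.58.
Total outlay = 24 × $3,211.58 = $77,077.92.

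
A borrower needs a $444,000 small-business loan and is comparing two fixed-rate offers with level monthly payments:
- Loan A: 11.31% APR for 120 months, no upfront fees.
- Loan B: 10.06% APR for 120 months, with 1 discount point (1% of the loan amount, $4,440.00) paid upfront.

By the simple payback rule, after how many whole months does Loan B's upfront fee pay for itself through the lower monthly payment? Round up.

Loan A: at 11.31% the monthly rate is 0.0094250, so the payment is 444,000 × 0.0094250 / (1 − 1.0094250^−120) = $6,194.27.
Loan B: monthly rate = 10.06%/12 = 0.0083833; payment = 444,000 × 0.0083833 / (1 − (1+0.0083833)^−120) = $5,882.25.
Monthly savings = $6,194.27 − $5,882.25 = $312.02.
Break-even = $4,440.00 / $312.02 = 14.23 → 15 months.

15 months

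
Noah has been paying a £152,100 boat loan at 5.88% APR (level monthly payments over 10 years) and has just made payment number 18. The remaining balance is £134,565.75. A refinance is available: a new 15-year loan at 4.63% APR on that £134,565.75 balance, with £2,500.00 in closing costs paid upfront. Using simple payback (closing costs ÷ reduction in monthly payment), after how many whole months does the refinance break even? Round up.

Current payment = 152,100 × 5.88%/12 / (1 − (1+0.0049000)^−120) = £1,679.47.
Refinanced payment = 134,565.75 × 0.0038583 / (1 − (1+0.0038583)^−180) = £1,038.38.
Monthly savings = £1,679.47 − £1,038.38 = £641.09.
Break-even = £2,500.00 / £641.09 = 3.90 → 4 months.

4 months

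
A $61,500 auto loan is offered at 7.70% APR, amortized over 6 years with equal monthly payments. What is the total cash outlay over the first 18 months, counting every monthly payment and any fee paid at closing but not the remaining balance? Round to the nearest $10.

At 7.70% the monthly rate is 0.0064167, so the payment is 61,500 × 0.0064167 / (1 − 1.0064167^−72) = $1,069.31.
Total outlay = 18 × $1,069.31 = $19,247.58.

$19,250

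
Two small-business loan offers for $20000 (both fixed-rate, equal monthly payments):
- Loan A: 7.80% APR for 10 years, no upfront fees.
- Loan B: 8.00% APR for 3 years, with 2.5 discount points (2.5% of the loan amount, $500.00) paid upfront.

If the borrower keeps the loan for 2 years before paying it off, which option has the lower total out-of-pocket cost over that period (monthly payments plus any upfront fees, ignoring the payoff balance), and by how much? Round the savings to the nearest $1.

Loan A: monthly rate = 7.8%/12 = 0.0065000; payment = 20,000 × 0.0065000 / (1 − (1+0.0065000)^−120) = $240.55.
Loan B: at 8.00% the monthly rate is 0.0066667, so the payment is 20,000 × 0.0066667 / (1 − 1.0066667^−36) = $626.73.
Over 24 months: Loan A costs 24 × $240.55 = $5,773.20; Loan B costs 24 × $626.73 + $500.00 = $15,541.52.
Loan A is cheaper by $15,541.52 − $5,773.20 = $9,768.32.

Loan A by $9,768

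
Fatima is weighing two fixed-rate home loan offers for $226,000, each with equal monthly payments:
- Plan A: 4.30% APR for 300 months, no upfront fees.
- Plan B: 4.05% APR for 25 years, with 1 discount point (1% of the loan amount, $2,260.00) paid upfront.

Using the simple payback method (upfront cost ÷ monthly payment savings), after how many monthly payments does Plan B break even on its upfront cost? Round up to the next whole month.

72 months

Plan A: monthly rate = 4.3%/12 = 0.0035833; payment = 226,000 × 0.0035833 / (1 − (1+0.0035833)^−300) = $1,230.66.
Plan B: monthly rate = 4.05%/12 = 0.0033750; payment = 226,000 × 0.0033750 / (1 − (1+0.0033750)^−300) = $1,199.16.
Monthly savings = $1,230.66 − $1,199.16 = $31.50.
Break-even = $2,260.00 / $31.50 = 71.75 → 72 months.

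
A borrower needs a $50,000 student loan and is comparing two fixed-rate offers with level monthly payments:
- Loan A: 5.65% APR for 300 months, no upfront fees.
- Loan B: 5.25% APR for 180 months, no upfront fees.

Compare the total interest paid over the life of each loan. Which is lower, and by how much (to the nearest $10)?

Loan A: at 5.65% the monthly rate is 0.0047083, so the payment is 50,000 × 0.0047083 / (1 − 1.0047083^−300) = $311.54.
Total interest on Loan A = 300 × $311.54 − $50,000 = $43,462.00.
Loan B: monthly rate = 5.25%/12 = 0.0043750; payment = 50,000 × 0.0043750 / (1 − (1+0.0043750)^−180) = $401.94.
Total interest on Loan B = 180 × $401.94 − $50,000 = $22,349.20.
Loan B is lower by $21,112.80.

Loan B by $21,110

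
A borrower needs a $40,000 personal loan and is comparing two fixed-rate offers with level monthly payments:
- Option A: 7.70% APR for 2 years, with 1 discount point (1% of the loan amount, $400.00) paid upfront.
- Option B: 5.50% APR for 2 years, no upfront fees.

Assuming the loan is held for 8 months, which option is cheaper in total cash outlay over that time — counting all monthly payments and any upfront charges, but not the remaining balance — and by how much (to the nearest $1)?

Option A: at 7.70% the monthly rate is 0.0064167, so the payment is 40,000 × 0.0064167 / (1 − 1.0064167^−24) = $1,803.62.
Option B: at 5.50% the monthly rate is 0.0045833, so the payment is 40,000 × 0.0045833 / (1 − 1.0045833^−24) = $1,763.83.
Over 8 months: Option A costs 8 × $1,803.62 + $400.00 = $14,828.96; Option B costs 8 × $1,763.83 = $14,110.64.
Option B is cheaper by $14,828.96 − $14,110.64 = $718.32.

Option B by $718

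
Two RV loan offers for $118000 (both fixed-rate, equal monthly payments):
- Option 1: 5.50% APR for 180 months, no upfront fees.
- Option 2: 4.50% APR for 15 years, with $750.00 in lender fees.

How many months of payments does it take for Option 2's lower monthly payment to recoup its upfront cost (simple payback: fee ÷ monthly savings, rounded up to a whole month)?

13 months

Option 1: at 5.50% the monthly rate is 0.0045833, so the payment is 118,000 × 0.0045833 / (1 − 1.0045833^−180) = $964.16.
Option 2: at 4.50% the monthly rate is 0.0037500, so the payment is 118,000 × 0.0037500 / (1 − 1.0037500^−180) = $902.69.
Monthly savings = $964.16 − $902.69 = $61.47.
Break-even = $750.00 / $61.47 = 12.20 → 13 months.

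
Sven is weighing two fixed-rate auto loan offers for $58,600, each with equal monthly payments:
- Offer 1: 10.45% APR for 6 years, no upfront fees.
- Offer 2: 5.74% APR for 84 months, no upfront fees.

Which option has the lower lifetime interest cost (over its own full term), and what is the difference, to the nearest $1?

Offer 2 by $7,828

Offer 1: at 10.45% the monthly rate is 0.0087083, so the payment is 58,600 × 0.0087083 / (1 − 1.0087083^−72) = $1,098.96.
Total interest on Offer 1 = 72 × $1,098.96 − $58,600 = $20,525.12.
Offer 2: monthly rate = 5.74%/12 = 0.0047833; payment = 58,600 × 0.0047833 / (1 − (1+0.0047833)^−84) = $848.78.
Total interest on Offer 2 = 84 × $848.78 − $58,600 = $12,697.52.
Offer 2 is lower by $7,827.60.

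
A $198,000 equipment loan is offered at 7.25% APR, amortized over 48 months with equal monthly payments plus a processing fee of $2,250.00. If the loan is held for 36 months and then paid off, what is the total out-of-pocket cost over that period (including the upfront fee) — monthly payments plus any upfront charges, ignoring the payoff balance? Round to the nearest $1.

Monthly rate = 7.25%/12 = 0.0060417; payment = 198,000 × 0.0060417 / (1 − (1+0.0060417)^−48) = $4,764.36.
Total outlay = 36 × $4,764.36 + $2,250.00 = $173,766.96.

$173,767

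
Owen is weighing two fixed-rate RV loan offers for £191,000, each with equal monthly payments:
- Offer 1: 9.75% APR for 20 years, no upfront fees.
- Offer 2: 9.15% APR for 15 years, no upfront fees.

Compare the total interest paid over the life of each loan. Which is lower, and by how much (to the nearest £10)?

Offer 2 by £83,020

Offer 1: at 9.75% the monthly rate is 0.0081250, so the payment is 191,000 × 0.0081250 / (1 − 1.0081250^−240) = £1,811.67.
Total interest on Offer 1 = 240 × £1,811.67 − £191,000 = £243,800.80.
Offer 2: monthly rate = 9.15%/12 = 0.0076250; payment = 191,000 × 0.0076250 / (1 − (1+0.0076250)^−180) = £1,954.33.
Total interest on Offer 2 = 180 × £1,954.33 − £191,000 = £160,779.40.
Offer 2 is lower by £83,021.40.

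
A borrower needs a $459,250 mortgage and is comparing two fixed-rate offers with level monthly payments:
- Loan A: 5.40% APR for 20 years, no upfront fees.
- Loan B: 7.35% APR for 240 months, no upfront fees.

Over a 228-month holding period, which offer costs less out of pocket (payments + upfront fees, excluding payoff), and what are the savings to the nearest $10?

Loan A: at 5.40% the monthly rate is 0.0045000, so the payment is 459,250 × 0.0045000 / (1 − 1.0045000^−240) = $3,133.24.
Loan B: at 7.35% the monthly rate is 0.0061250, so the payment is 459,250 × 0.0061250 / (1 − 1.0061250^−240) = $3,657.68.
Over 228 months: Loan A costs 228 × $3,133.24 = $714,378.72; Loan B costs 228 × $3,657.68 = $833,951.04.
Loan A is cheaper by $833,951.04 − $714,378.72 = $119,572.32.

Loan A by $119,570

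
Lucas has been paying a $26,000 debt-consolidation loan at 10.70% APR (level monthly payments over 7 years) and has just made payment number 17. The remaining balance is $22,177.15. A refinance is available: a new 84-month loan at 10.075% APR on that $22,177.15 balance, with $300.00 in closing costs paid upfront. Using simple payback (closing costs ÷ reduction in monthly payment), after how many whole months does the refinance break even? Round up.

5 months

Current payment = 26,000 × 10.7%/12 / (1 − (1+0.0089167)^−84) = $441.09.
Refinanced payment = 22,177.15 × 0.0083958 / (1 − (1+0.0083958)^−84) = $369.03.
Monthly savings = $441.09 − $369.03 = $72.06.
Break-even = $300.00 / $72.06 = 4.16 → 5 months.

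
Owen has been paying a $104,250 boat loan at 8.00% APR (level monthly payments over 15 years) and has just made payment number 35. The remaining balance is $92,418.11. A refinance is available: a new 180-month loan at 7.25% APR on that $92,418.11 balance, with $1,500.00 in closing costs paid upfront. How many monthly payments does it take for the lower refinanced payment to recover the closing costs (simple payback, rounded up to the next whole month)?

Current payment = 104,250 × 8%/12 / (1 − (1+0.0066667)^−180) = $996.27.
Refinanced payment = 92,418.11 × 0.0060417 / (1 − (1+0.0060417)^−180) = $843.65.
Monthly savings = $996.27 − $843.65 = $152.62.
Break-even = $1,500.00 / $152.62 = 9.83 → 10 months.

10 months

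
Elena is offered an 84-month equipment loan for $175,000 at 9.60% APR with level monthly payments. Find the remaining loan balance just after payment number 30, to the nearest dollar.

With monthly rate i = 9.6%/12 = 0.0080000, the balance after k of n payments is P · [(1+i)^n − (1+i)^k] / [(1+i)^n − 1].
(1+0.0080000)^84 = 1.95292110 and (1+0.0080000)^30 = 1.27003580, so the balance is 175,000 × (1.95292110 − 1.27003580) / (1.95292110 − 1) = $125,409.05.

$125,409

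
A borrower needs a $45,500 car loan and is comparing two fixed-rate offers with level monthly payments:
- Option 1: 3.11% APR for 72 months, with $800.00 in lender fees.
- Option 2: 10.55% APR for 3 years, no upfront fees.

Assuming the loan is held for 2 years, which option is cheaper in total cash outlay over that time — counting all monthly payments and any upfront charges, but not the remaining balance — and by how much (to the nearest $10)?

Option 1: monthly rate = 3.11%/12 = 0.0025917; payment = 45,500 × 0.0025917 / (1 − (1+0.0025917)^−72) = $693.55.
Option 2: monthly rate = 10.55%/12 = 0.0087917; payment = 45,500 × 0.0087917 / (1 − (1+0.0087917)^−36) = $1,479.93.
Over 24 months: Option 1 costs 24 × $693.55 + $800.00 = $17,445.20; Option 2 costs 24 × $1,479.93 = $35,518.32.
Option 1 is cheaper by $35,518.32 − $17,445.20 = $18,073.12.

Option 1 by $18,070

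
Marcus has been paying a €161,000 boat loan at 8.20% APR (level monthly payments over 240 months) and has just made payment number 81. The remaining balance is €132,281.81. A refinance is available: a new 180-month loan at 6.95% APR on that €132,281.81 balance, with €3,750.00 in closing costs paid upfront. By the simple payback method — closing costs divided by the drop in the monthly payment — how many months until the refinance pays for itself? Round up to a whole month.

21 months

Current payment = 161,000 × 8.2%/12 / (1 − (1+0.0068333)^−240) = €1,366.78.
Refinanced payment = 132,281.81 × 0.0057917 / (1 − (1+0.0057917)^−180) = €1,185.29.
Monthly savings = €1,366.78 − €1,185.29 = €181.49.
Break-even = €3,750.00 / €181.49 = 20.66 → 21 months.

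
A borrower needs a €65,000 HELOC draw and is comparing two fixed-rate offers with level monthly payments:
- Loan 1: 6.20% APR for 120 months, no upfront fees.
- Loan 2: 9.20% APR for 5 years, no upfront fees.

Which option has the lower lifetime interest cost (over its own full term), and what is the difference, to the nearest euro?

Loan 2 by €6,045

Loan 1: monthly rate = 6.2%/12 = 0.0051667; payment = 65,000 × 0.0051667 / (1 − (1+0.0051667)^−120) = €728.18.
Total interest on Loan 1 = 120 × €728.18 − €65,000 = €22,381.60.
Loan 2: at 9.20% the monthly rate is 0.0076667, so the payment is 65,000 × 0.0076667 / (1 − 1.0076667^−60) = €1,355.61.
Total interest on Loan 2 = 60 × €1,355.61 − €65,000 = €16,336.60.
Loan 2 is lower by €6,045.00.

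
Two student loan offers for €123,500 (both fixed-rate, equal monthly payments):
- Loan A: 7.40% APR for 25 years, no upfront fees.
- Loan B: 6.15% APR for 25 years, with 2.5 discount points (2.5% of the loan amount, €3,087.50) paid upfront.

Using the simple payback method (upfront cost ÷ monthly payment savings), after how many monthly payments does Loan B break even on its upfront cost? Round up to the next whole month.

32 months

Loan A: at 7.40% the monthly rate is 0.0061667, so the payment is 123,500 × 0.0061667 / (1 − 1.0061667^−300) = €904.64.
Loan B: at 6.15% the monthly rate is 0.0051250, so the payment is 123,500 × 0.0051250 / (1 − 1.0051250^−300) = €807.07.
Monthly savings = €904.64 − €807.07 = €97.57.
Break-even = €3,087.50 / €97.57 = 31.64 → 32 months.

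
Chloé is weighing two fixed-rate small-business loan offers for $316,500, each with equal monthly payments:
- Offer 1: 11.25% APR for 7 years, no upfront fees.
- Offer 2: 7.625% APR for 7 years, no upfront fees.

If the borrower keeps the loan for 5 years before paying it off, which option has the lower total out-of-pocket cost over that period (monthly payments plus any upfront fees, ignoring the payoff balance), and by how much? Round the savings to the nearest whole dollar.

Offer 1: monthly rate = 11.25%/12 = 0.0093750; payment = 316,500 × 0.0093750 / (1 − (1+0.0093750)^−84) = $5,460.94.
Offer 2: monthly rate = 7.625%/12 = 0.0063542; payment = 316,500 × 0.0063542 / (1 − (1+0.0063542)^−84) = $4,874.11.
Over 60 months: Offer 1 costs 60 × $5,460.94 = $327,656.40; Offer 2 costs 60 × $4,874.11 = $292,446.60.
Offer 2 is cheaper by $327,656.40 − $292,446.60 = $35,209.80.

Offer 2 by $35,210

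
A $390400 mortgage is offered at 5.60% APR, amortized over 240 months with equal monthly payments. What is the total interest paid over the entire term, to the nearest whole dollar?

At 5.60% the monthly rate is 0.0046667, so the payment is 390,400 × 0.0046667 / (1 − 1.0046667^−240) = $2,707.61.
Total paid = 240 × $2,707.61 = $649,826.40; interest = $649,826.40 − $390,400 = $259,426.40.

$259,426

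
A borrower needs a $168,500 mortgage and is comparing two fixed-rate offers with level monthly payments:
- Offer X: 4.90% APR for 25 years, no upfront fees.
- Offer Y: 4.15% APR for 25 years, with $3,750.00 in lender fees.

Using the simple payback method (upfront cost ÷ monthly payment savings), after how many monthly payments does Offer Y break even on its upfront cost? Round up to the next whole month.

53 months

Offer X: monthly rate = 4.9%/12 = 0.0040833; payment = 168,500 × 0.0040833 / (1 − (1+0.0040833)^−300) = $975.24.
Offer Y: at 4.15% the monthly rate is 0.0034583, so the payment is 168,500 × 0.0034583 / (1 − 1.0034583^−300) = $903.42.
Monthly savings = $975.24 − $903.42 = $71.82.
Break-even = $3,750.00 / $71.82 = 52.21 → 53 months.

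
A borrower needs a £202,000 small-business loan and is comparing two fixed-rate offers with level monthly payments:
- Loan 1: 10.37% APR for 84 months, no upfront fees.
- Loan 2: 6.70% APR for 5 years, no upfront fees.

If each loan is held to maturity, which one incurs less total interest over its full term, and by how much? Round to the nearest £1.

Loan 1: at 10.37% the monthly rate is 0.0086417, so the payment is 202,000 × 0.0086417 / (1 − 1.0086417^−84) = £3,392.18.
Total interest on Loan 1 = 84 × £3,392.18 − £202,000 = £82,943.12.
Loan 2: at 6.70% the monthly rate is 0.0055833, so the payment is 202,000 × 0.0055833 / (1 − 1.0055833^−60) = £3,971.31.
Total interest on Loan 2 = 60 × £3,971.31 − £202,000 = £36,278.60.
Loan 2 is lower by £46,664.52.

Loan 2 by £46,665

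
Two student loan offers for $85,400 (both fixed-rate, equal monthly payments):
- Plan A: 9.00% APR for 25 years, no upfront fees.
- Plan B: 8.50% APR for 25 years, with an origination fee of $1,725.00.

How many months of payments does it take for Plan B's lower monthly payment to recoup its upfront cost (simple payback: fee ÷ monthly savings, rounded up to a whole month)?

60 months

Plan A: monthly rate = 9%/12 = 0.0075000; payment = 85,400 × 0.0075000 / (1 − (1+0.0075000)^−300) = $716.67.
Plan B: at 8.50% the monthly rate is 0.0070833, so the payment is 85,400 × 0.0070833 / (1 − 1.0070833^−300) = $687.66.
Monthly savings = $716.67 − $687.66 = $29.01.
Break-even = $1,725.00 / $29.01 = 59.46 → 60 months.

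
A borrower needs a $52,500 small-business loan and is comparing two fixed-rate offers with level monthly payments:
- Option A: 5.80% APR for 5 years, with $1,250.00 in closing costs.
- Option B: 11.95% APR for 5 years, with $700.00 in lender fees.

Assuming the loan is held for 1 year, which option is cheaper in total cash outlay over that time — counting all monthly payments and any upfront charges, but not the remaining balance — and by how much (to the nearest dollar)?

Option A: monthly rate = 5.8%/12 = 0.0048333; payment = 52,500 × 0.0048333 / (1 − (1+0.0048333)^−60) = $1,010.10.
Option B: at 11.95% the monthly rate is 0.0099583, so the payment is 52,500 × 0.0099583 / (1 − 1.0099583^−60) = $1,166.51.
Over 12 months: Option A costs 12 × $1,010.10 + $1,250.00 = $13,371.20; Option B costs 12 × $1,166.51 + $700.00 = $14,698.12.
Option A is cheaper by $14,698.12 − $13,371.20 = $1,326.92.

Option A by $1,327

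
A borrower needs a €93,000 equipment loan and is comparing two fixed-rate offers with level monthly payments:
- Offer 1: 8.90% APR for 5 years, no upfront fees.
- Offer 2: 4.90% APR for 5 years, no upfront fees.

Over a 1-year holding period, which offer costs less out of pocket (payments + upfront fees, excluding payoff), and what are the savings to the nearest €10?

Offer 1: monthly rate = 8.9%/12 = 0.0074167; payment = 93,000 × 0.0074167 / (1 − (1+0.0074167)^−60) = €1,926.02.
Offer 2: at 4.90% the monthly rate is 0.0040833, so the payment is 93,000 × 0.0040833 / (1 − 1.0040833^−60) = €1,750.77.
Over 12 months: Offer 1 costs 12 × €1,926.02 = €23,112.24; Offer 2 costs 12 × €1,750.77 = €21,009.24.
Offer 2 is cheaper by €23,112.24 − €21,009.24 = €2,103.00.

Offer 2 by €2,100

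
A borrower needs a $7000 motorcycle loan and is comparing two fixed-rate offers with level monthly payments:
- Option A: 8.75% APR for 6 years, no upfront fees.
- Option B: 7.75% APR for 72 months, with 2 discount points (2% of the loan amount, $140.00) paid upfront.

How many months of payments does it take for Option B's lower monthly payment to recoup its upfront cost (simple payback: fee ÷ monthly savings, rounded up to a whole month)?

41 months

Option A: at 8.75% the monthly rate is 0.0072917, so the payment is 7,000 × 0.0072917 / (1 − 1.0072917^−72) = $125.31.
Option B: monthly rate = 7.75%/12 = 0.0064583; payment = 7,000 × 0.0064583 / (1 − (1+0.0064583)^−72) = $121.88.
Monthly savings = $125.31 − $121.88 = $3.43.
Break-even = $140.00 / $3.43 = 40.82 → 41 months.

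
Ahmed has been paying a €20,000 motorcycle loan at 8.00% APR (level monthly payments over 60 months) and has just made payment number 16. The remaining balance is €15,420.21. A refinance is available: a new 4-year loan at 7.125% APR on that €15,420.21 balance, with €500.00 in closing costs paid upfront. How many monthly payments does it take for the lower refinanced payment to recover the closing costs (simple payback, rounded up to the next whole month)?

15 months

Current payment = 20,000 × 8%/12 / (1 − (1+0.0066667)^−60) = €405.53.
Refinanced payment = 15,420.21 × 0.0059375 / (1 − (1+0.0059375)^−48) = €370.15.
Monthly savings = €405.53 − €370.15 = €35.38.
Break-even = €500.00 / €35.38 = 14.13 → 15 months.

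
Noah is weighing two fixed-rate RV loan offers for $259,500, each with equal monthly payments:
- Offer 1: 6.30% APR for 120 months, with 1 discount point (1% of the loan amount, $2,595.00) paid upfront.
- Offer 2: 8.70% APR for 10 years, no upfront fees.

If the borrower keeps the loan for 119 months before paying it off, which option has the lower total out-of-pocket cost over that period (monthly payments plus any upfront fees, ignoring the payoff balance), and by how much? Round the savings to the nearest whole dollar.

Offer 1: monthly rate = 6.3%/12 = 0.0052500; payment = 259,500 × 0.0052500 / (1 − (1+0.0052500)^−120) = $2,920.23.
Offer 2: at 8.70% the monthly rate is 0.0072500, so the payment is 259,500 × 0.0072500 / (1 − 1.0072500^−120) = $3,245.25.
Over 119 months: Offer 1 costs 119 × $2,920.23 + $2,595.00 = $350,102.37; Offer 2 costs 119 × $3,245.25 = $386,184.75.
Offer 1 is cheaper by $386,184.75 − $350,102.37 = $36,082.38.

Offer 1 by $36,082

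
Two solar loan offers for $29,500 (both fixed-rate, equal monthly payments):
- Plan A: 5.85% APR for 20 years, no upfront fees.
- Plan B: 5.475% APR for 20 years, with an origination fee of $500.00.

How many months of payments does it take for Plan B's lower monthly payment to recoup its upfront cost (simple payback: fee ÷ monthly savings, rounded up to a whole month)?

Plan A: monthly rate = 5.85%/12 = 0.0048750; payment = 29,500 × 0.0048750 / (1 − (1+0.0048750)^−240) = $208.80.
Plan B: monthly rate = 5.475%/12 = 0.0045625; payment = 29,500 × 0.0045625 / (1 − (1+0.0045625)^−240) = $202.51.
Monthly savings = $208.80 − $202.51 = $6.29.
Break-even = $500.00 / $6.29 = 79.49 → 80 months.

80 months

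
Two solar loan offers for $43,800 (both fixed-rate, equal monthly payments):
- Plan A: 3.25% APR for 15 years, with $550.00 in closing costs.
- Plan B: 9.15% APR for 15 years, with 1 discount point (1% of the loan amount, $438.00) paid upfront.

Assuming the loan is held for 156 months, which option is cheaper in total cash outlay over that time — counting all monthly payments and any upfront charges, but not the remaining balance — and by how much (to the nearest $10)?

Plan A: at 3.25% the monthly rate is 0.0027083, so the payment is 43,800 × 0.0027083 / (1 − 1.0027083^−180) = $307.77.
Plan B: monthly rate = 9.15%/12 = 0.0076250; payment = 43,800 × 0.0076250 / (1 − (1+0.0076250)^−180) = $448.17.
Over 156 months: Plan A costs 156 × $307.77 + $550.00 = $48,562.12; Plan B costs 156 × $448.17 + $438.00 = $70,352.52.
Plan A is cheaper by $70,352.52 − $48,562.12 = $21,790.40.

Plan A by $21,790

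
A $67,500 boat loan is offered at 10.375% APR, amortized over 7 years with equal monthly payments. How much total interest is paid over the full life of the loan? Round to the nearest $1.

$27,731

Monthly rate = 10.375%/12 = 0.0086458; payment = 67,500 × 0.0086458 / (1 − (1+0.0086458)^−84) = $1,133.70.
Total paid = 84 × $1,133.70 = $95,230.80; interest = $95,230.80 − $67,500 = $27,730.80.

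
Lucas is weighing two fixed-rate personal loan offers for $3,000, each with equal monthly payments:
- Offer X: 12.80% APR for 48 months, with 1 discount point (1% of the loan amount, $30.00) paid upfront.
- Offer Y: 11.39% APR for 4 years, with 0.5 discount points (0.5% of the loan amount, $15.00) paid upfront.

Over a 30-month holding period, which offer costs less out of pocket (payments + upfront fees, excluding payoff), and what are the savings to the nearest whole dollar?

Offer X: monthly rate = 12.8%/12 = 0.0106667; payment = 3,000 × 0.0106667 / (1 − (1+0.0106667)^−48) = $80.19.
Offer Y: monthly rate = 11.39%/12 = 0.0094917; payment = 3,000 × 0.0094917 / (1 − (1+0.0094917)^−48) = $78.11.
Over 30 months: Offer X costs 30 × $80.19 + $30.00 = $2,435.70; Offer Y costs 30 × $78.11 + $15.00 = $2,358.30.
Offer Y is cheaper by $2,435.70 − $2,358.30 = $77.40.

Offer Y by $77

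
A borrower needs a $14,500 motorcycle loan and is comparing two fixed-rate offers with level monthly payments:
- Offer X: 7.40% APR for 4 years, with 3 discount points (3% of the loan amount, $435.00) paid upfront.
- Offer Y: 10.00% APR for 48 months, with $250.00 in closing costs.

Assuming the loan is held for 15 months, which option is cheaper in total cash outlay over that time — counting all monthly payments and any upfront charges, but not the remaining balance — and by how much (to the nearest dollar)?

Offer X: monthly rate = 7.4%/12 = 0.0061667; payment = 14,500 × 0.0061667 / (1 − (1+0.0061667)^−48) = $349.92.
Offer Y: monthly rate = 10%/12 = 0.0083333; payment = 14,500 × 0.0083333 / (1 − (1+0.0083333)^−48) = $367.76.
Over 15 months: Offer X costs 15 × $349.92 + $435.00 = $5,683.80; Offer Y costs 15 × $367.76 + $250.00 = $5,766.40.
Offer X is cheaper by $5,766.40 − $5,683.80 = $82.60.

Offer X by $83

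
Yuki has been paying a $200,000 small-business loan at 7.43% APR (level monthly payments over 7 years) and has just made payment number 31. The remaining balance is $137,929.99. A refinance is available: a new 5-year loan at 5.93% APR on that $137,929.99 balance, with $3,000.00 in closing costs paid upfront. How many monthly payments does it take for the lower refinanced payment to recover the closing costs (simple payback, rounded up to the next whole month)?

Current payment = 200,000 × 7.43%/12 / (1 − (1+0.0061917)^−84) = $3,060.75.
Refinanced payment = 137,929.99 × 0.0049417 / (1 − (1+0.0049417)^−60) = $2,662.09.
Monthly savings = $3,060.75 − $2,662.09 = $398.66.
Break-even = $3,000.00 / $398.66 = 7.53 → 8 months.

8 months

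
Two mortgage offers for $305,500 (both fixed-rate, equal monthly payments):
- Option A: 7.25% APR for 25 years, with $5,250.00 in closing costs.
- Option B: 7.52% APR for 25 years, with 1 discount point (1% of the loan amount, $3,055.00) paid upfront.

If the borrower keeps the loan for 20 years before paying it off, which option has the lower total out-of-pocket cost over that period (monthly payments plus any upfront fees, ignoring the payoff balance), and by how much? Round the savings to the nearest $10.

Option A by $10,630

Option A: monthly rate = 7.25%/12 = 0.0060417; payment = 305,500 × 0.0060417 / (1 − (1+0.0060417)^−300) = $2,208.17.
Option B: at 7.52% the monthly rate is 0.0062667, so the payment is 305,500 × 0.0062667 / (1 − 1.0062667^−300) = $2,261.59.
Over 240 months: Option A costs 240 × $2,208.17 + $5,250.00 = $535,210.80; Option B costs 240 × $2,261.59 + $3,055.00 = $545,836.60.
Option A is cheaper by $545,836.60 − $535,210.80 = $10,625.80.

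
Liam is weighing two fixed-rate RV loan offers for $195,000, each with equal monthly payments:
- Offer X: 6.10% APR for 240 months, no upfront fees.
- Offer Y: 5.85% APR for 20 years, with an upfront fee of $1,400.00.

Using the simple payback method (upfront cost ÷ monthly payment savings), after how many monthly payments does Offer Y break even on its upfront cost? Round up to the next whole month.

50 months

Offer X: monthly rate = 6.1%/12 = 0.0050833; payment = 195,000 × 0.0050833 / (1 − (1+0.0050833)^−240) = $1,408.31.
Offer Y: at 5.85% the monthly rate is 0.0048750, so the payment is 195,000 × 0.0048750 / (1 − 1.0048750^−240) = $1,380.22.
Monthly savings = $1,408.31 − $1,380.22 = $28.09.
Break-even = $1,400.00 / $28.09 = 49.84 → 50 months.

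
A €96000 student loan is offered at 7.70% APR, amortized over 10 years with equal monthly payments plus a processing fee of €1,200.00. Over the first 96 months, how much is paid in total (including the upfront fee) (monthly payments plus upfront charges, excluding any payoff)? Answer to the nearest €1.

€111,560

At 7.70% the monthly rate is 0.0064167, so the payment is 96,000 × 0.0064167 / (1 − 1.0064167^−120) = €1,149.58.
Total outlay = 96 × €1,149.58 + €1,200.00 = €111,559.68.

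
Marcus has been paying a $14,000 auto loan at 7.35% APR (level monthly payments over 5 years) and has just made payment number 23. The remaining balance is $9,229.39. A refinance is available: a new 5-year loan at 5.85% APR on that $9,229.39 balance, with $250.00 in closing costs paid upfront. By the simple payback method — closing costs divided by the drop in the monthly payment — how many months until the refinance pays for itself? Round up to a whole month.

Current payment = 14,000 × 7.35%/12 / (1 − (1+0.0061250)^−60) = $279.53.
Refinanced payment = 9,229.39 × 0.0048750 / (1 − (1+0.0048750)^−60) = $177.79.
Monthly savings = $279.53 − $177.79 = $101.74.
Break-even = $250.00 / $101.74 = 2.46 → 3 months.

3 months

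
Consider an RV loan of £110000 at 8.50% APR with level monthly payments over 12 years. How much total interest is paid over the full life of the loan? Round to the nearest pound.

£65,833

At 8.50% the monthly rate is 0.0070833, so the payment is 110,000 × 0.0070833 / (1 − 1.0070833^−144) = £1,221.06.
Total paid = 144 × £1,221.06 = £175,832.64; interest = £175,832.64 − £110,000 = £65,832.64.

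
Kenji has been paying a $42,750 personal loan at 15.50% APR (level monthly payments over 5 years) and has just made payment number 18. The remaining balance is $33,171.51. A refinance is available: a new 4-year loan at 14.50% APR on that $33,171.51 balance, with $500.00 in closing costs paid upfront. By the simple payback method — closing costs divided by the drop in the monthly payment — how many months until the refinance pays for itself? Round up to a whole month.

Current payment = 42,750 × 15.5%/12 / (1 − (1+0.0129167)^−60) = $1,028.27.
Refinanced payment = 33,171.51 × 0.0120833 / (1 − (1+0.0120833)^−48) = $914.80.
Monthly savings = $1,028.27 − $914.80 = $113.47.
Break-even = $500.00 / $113.47 = 4.41 → 5 months.

5 months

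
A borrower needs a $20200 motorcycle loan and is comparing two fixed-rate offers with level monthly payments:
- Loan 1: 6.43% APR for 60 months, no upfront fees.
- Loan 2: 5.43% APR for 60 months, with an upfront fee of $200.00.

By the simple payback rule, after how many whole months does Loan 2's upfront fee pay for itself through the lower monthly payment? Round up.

22 months

Loan 1: at 6.43% the monthly rate is 0.0053583, so the payment is 20,200 × 0.0053583 / (1 − 1.0053583^−60) = $394.57.
Loan 2: monthly rate = 5.43%/12 = 0.0045250; payment = 20,200 × 0.0045250 / (1 − (1+0.0045250)^−60) = $385.19.
Monthly savings = $394.57 − $385.19 = $9.38.
Break-even = $200.00 / $9.38 = 21.32 → 22 months.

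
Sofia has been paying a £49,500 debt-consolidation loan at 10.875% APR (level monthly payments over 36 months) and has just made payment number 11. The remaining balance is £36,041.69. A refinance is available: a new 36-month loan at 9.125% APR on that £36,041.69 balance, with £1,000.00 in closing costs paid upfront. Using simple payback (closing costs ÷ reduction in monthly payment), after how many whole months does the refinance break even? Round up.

3 months

Current payment = 49,500 × 10.875%/12 / (1 − (1+0.0090625)^−36) = £1,617.64.
Refinanced payment = 36,041.69 × 0.0076042 / (1 − (1+0.0076042)^−36) = £1,148.21.
Monthly savings = £1,617.64 − £1,148.21 = £469.43.
Break-even = £1,000.00 / £469.43 = 2.13 → 3 months.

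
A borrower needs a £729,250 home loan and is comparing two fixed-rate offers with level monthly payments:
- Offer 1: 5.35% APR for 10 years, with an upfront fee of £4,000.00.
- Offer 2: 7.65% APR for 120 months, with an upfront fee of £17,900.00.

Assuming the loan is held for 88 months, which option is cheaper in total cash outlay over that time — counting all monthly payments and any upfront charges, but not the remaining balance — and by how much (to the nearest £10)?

Offer 1: monthly rate = 5.35%/12 = 0.0044583; payment = 729,250 × 0.0044583 / (1 − (1+0.0044583)^−120) = £7,860.19.
Offer 2: at 7.65% the monthly rate is 0.0063750, so the payment is 729,250 × 0.0063750 / (1 − 1.0063750^−120) = £8,713.52.
Over 88 months: Offer 1 costs 88 × £7,860.19 + £4,000.00 = £695,696.72; Offer 2 costs 88 × £8,713.52 + £17,900.00 = £784,689.76.
Offer 1 is cheaper by £784,689.76 − £695,696.72 = £88,993.04.

Offer 1 by £88,990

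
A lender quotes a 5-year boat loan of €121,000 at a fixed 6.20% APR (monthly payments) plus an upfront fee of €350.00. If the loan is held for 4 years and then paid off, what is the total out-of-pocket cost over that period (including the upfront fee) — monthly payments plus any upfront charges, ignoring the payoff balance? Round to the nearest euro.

Monthly rate = 6.2%/12 = 0.0051667; payment = 121,000 × 0.0051667 / (1 − (1+0.0051667)^−60) = €2,350.54.
Total outlay = 48 × €2,350.54 + €350.00 = €113,175.92.

€113,176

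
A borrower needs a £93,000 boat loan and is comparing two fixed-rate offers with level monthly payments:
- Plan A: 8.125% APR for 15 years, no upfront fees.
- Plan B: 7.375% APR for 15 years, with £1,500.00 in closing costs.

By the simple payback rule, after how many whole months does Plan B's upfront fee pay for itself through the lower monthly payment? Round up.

38 months

Plan A: monthly rate = 8.125%/12 = 0.0067708; payment = 93,000 × 0.0067708 / (1 − (1+0.0067708)^−180) = £895.48.
Plan B: monthly rate = 7.375%/12 = 0.0061458; payment = 93,000 × 0.0061458 / (1 − (1+0.0061458)^−180) = £855.53.
Monthly savings = £895.48 − £855.53 = £39.95.
Break-even = £1,500.00 / £39.95 = 37.55 → 38 months.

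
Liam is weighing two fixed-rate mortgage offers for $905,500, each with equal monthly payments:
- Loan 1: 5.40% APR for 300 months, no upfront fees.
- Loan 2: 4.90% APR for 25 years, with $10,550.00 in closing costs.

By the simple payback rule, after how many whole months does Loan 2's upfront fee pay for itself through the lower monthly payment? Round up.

40 months

Loan 1: at 5.40% the monthly rate is 0.0045000, so the payment is 905,500 × 0.0045000 / (1 − 1.0045000^−300) = $5,506.62.
Loan 2: at 4.90% the monthly rate is 0.0040833, so the payment is 905,500 × 0.0040833 / (1 − 1.0040833^−300) = $5,240.84.
Monthly savings = $5,506.62 − $5,240.84 = $265.78.
Break-even = $10,550.00 / $265.78 = 39.69 → 40 months.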